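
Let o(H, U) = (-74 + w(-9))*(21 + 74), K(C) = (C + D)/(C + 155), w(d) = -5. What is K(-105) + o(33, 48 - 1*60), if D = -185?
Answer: -37554/5 ≈ -7510.8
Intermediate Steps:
K(C) = (-185 + C)/(155 + C) (K(C) = (C - 185)/(C + 155) = (-185 + C)/(155 + C))
o(H, U) = -7505 (o(H, U) = (-74 - 5)*(21 + 74) = -79*95 = -7505)
K(-105) + o(33, 48 - 1*60) = (-185 - 105)/(155 - 105) - 7505 = -290/50 - 7505 = (1/50)*(-290) - 7505 = -29/5 - 7505 = -37554/5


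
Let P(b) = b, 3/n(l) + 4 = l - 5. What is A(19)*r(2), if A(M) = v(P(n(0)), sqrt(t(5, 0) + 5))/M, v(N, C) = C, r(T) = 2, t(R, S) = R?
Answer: 2*sqrt(10)/19 ≈ 0.33287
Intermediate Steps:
n(l) = 3/(-9 + l) (n(l) = 3/(-4 + (l - 5)) = 3/(-4 + (-5 + l)) = 3/(-9 + l))
A(M) = sqrt(10)/M (A(M) = sqrt(5 + 5)/M = sqrt(10)/M)
A(19)*r(2) = (sqrt(10)/19)*2 = 2*sqrt(10)/19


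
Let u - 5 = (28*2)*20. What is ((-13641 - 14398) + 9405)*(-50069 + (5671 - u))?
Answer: 848275582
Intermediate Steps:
u = 1125 (u = 5 + (28*2)*20 = 5 + 56*20 = 5 + 1120 = 1125)
((-13641 - 14398) + 9405)*(-50069 + (5671 - u)) = ((-13641 - 14398) + 9405)*(-50069 + (5671 - 1*1125)) = (-28039 + 9405)*(-50069 + (5671 - 1125)) = -18634*(-50069 + 4546) = -18634*(-45523) = 848275582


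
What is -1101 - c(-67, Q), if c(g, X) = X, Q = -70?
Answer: -1031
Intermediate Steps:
-1101 - c(-67, Q) = -1101 - 1*(-70) = -1101 + 70 = -1031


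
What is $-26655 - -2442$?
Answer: $-24213$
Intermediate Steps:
$-26655 - -2442 = -26655 + 2442 = -24213$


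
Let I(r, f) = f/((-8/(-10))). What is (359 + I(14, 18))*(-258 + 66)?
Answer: -73248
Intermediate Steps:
I(r, f) = 5*f/4 (I(r, f) = f/((-8*(-1/10))) = f/(4/5) = f*(5/4) = 5*f/4)
(359 + I(14, 18))*(-258 + 66) = (359 + (5/4)*18)*(-258 + 66) = (359 + 45/2)*(-192) = (763/2)*(-192) = -73248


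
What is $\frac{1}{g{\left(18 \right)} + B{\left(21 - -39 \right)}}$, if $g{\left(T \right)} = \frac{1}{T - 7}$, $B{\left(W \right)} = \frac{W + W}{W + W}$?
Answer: $\frac{11}{12} \approx 0.91667$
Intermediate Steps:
$B{\left(W \right)} = 1$ ($B{\left(W \right)} = \frac{2 W}{2 W} = 2 W \frac{1}{2 W} = 1$)
$g{\left(T \right)} = \frac{1}{-7 + T}$
$\frac{1}{g{\left(18 \right)} + B{\left(21 - -39 \right)}} = \frac{1}{\frac{1}{-7 + 18} + 1} = \frac{1}{\frac{1}{11} + 1} = \frac{1}{\frac{12}{11}} = \frac{11}{12}$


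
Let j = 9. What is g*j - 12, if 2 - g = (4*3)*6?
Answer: -642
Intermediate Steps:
g = -70 (g = 2 - 4*3*6 = 2 - 12*6 = 2 - 1*72 = 2 - 72 = -70)
g*j - 12 = -70*9 - 12 = -630 - 12 = -642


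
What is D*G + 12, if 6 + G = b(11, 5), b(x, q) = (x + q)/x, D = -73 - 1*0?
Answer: 3782/11 ≈ 343.82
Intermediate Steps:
D = -73 (D = -73 + 0 = -73)
b(x, q) = (q + x)/x
G = -50/11 (G = -6 + (5 + 11)/11 = -6 + (1/11)*16 = -6 + 16/11 = -50/11 ≈ -4.5455)
D*G + 12 = -73*(-50/11) + 12 = 3650/11 + 12 = 3782/11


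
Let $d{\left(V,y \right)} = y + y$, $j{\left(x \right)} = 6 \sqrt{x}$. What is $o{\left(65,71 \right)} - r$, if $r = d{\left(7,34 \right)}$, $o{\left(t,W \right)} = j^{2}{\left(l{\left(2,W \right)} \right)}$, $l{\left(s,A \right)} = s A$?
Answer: $5044$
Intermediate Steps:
$l{\left(s,A \right)} = A s$
$o{\left(t,W \right)} = 72 W$ ($o{\left(t,W \right)} = \left(6 \sqrt{W 2}\right)^{2} = \left(6 \sqrt{2 W}\right)^{2} = \left(6 \sqrt{2} \sqrt{W}\right)^{2} = 72 W$)
$d{\left(V,y \right)} = 2 y$
$r = 68$ ($r = 2 \cdot 34 = 68$)
$o{\left(65,71 \right)} - r = 72 \cdot 71 - 68 = 5112 - 68 = 5044$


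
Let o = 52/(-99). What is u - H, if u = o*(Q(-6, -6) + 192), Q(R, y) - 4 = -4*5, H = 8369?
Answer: -76153/9 ≈ -8461.4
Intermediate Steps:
o = -52/99 (o = 52*(-1/99) = -52/99 ≈ -0.52525)
Q(R, y) = -16 (Q(R, y) = 4 - 4*5 = 4 - 20 = -16)
u = -832/9 (u = -52*(-16 + 192)/99 = -52/99*176 = -832/9 ≈ -92.444)
u - H = -832/9 - 1*8369 = -832/9 - 8369 = -76153/9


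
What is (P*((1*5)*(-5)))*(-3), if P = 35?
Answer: 2625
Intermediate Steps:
(P*((1*5)*(-5)))*(-3) = (35*((1*5)*(-5)))*(-3) = (35*(5*(-5)))*(-3) = (35*(-25))*(-3) = -875*(-3) = 2625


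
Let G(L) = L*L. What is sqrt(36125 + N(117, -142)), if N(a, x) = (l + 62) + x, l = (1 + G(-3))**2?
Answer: sqrt(36145) ≈ 190.12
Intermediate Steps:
G(L) = L**2
l = 100 (l = (1 + (-3)**2)**2 = (1 + 9)**2 = 10**2 = 100)
N(a, x) = 162 + x (N(a, x) = (100 + 62) + x = 162 + x)
sqrt(36125 + N(117, -142)) = sqrt(36125 + (162 - 142)) = sqrt(36125 + 20) = sqrt(36145)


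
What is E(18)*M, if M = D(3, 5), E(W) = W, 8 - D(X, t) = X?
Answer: 90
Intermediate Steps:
D(X, t) = 8 - X
M = 5 (M = 8 - 1*3 = 8 - 3 = 5)
E(18)*M = 18*5 = 90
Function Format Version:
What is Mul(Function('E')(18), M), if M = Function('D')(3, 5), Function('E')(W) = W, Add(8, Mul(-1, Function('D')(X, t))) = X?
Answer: 90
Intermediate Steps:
Function('D')(X, t) = Add(8, Mul(-1, X))
M = 5 (M = Add(8, Mul(-1, 3)) = Add(8, -3) = 5)
Mul(Function('E')(18), M) = Mul(18, 5) = 90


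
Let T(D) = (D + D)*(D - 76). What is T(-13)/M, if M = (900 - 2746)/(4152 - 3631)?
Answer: -46369/71 ≈ -653.08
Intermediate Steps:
T(D) = 2*D*(-76 + D) (T(D) = (2*D)*(-76 + D) = 2*D*(-76 + D))
M = -1846/521 ≈ -3.5432
T(-13)/M = (2*(-13)*(-76 - 13))/(-1846/521) = (2*(-13)*(-89))*(-521/1846) = 2314*(-521/1846) = -46369/71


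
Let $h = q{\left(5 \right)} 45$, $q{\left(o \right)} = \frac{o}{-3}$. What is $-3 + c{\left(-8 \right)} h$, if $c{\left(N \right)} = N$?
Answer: $597$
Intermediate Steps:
$q{\left(o \right)} = - \frac{o}{3}$ ($q{\left(o \right)} = o \left(- \frac{1}{3}\right) = - \frac{o}{3}$)
$h = -75$ ($h = \left(- \frac{1}{3}\right) 5 \cdot 45 = \left(- \frac{5}{3}\right) 45 = -75$)
$-3 + c{\left(-8 \right)} h = -3 - -600 = -3 + 600 = 597$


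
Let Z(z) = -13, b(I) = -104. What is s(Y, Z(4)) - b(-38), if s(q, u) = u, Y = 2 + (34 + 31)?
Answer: 91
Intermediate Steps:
Y = 67 (Y = 2 + 65 = 67)
s(Y, Z(4)) - b(-38) = -13 - 1*(-104) = -13 + 104 = 91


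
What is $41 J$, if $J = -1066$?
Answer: $-43706$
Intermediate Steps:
$41 J = 41 \left(-1066\right) = -43706$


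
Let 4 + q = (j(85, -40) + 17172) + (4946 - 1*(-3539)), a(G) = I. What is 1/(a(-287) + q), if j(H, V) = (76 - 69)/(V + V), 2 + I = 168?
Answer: 80/2065513 ≈ 3.8731e-5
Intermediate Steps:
I = 166 (I = -2 + 168 = 166)
a(G) = 166
j(H, V) = 7/(2*V) (j(H, V) = 7/((2*V)) = 7*(1/(2*V)) = 7/(2*V))
q = 2052233/80 (q = -4 + (((7/2)/(-40) + 17172) + (4946 - 1*(-3539))) = -4 + (((7/2)*(-1/40) + 17172) + (4946 + 3539)) = -4 + ((-7/80 + 17172) + 8485) = -4 + (1373753/80 + 8485) = -4 + 2052553/80 = 2052233/80 ≈ 25653.)
1/(a(-287) + q) = 1/(166 + 2052233/80) = 1/(2065513/80) = 80/2065513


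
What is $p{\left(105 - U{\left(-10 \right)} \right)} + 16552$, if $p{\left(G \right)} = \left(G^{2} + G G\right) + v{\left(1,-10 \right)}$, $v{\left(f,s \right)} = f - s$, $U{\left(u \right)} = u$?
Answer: $43013$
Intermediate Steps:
$p{\left(G \right)} = 11 + 2 G^{2}$ ($p{\left(G \right)} = \left(G^{2} + G G\right) + \left(1 - -10\right) = \left(G^{2} + G^{2}\right) + \left(1 + 10\right) = 2 G^{2} + 11 = 11 + 2 G^{2}$)
$p{\left(105 - U{\left(-10 \right)} \right)} + 16552 = \left(11 + 2 \left(105 - -10\right)^{2}\right) + 16552 = \left(11 + 2 \left(105 + 10\right)^{2}\right) + 16552 = \left(11 + 2 \cdot 115^{2}\right) + 16552 = \left(11 + 2 \cdot 13225\right) + 16552 = \left(11 + 26450\right) + 16552 = 26461 + 16552 = 43013$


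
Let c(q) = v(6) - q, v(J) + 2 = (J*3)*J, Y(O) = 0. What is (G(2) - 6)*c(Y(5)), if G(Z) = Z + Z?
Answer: -212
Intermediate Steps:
v(J) = -2 + 3*J² (v(J) = -2 + (J*3)*J = -2 + (3*J)*J = -2 + 3*J²)
G(Z) = 2*Z
c(q) = 106 - q (c(q) = (-2 + 3*6²) - q = (-2 + 3*36) - q = (-2 + 108) - q = 106 - q)
(G(2) - 6)*c(Y(5)) = (2*2 - 6)*(106 - 1*0) = (4 - 6)*(106 + 0) = -2*106 = -212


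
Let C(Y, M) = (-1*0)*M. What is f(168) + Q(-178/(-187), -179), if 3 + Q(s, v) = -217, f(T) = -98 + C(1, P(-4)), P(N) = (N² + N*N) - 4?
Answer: -318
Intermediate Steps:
P(N) = -4 + 2*N² (P(N) = (N² + N²) - 4 = 2*N² - 4 = -4 + 2*N²)
C(Y, M) = 0 (C(Y, M) = 0*M = 0)
f(T) = -98 (f(T) = -98 + 0 = -98)
Q(s, v) = -220 (Q(s, v) = -3 - 217 = -220)
f(168) + Q(-178/(-187), -179) = -98 - 220 = -318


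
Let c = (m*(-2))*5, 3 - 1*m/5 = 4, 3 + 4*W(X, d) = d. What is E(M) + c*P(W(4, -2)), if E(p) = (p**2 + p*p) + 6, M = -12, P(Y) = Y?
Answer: 463/2 ≈ 231.50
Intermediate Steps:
W(X, d) = -3/4 + d/4
m = -5 (m = 15 - 5*4 = 15 - 20 = -5)
E(p) = 6 + 2*p**2 (E(p) = (p**2 + p**2) + 6 = 2*p**2 + 6 = 6 + 2*p**2)
c = 50 (c = -5*(-2)*5 = 10*5 = 50)
E(M) + c*P(W(4, -2)) = (6 + 2*(-12)**2) + 50*(-3/4 + (1/4)*(-2)) = (6 + 2*144) + 50*(-3/4 - 1/2) = (6 + 288) + 50*(-5/4) = 294 - 125/2 = 463/2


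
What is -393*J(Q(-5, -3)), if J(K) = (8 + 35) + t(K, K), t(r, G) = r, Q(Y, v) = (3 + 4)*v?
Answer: -8646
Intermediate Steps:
Q(Y, v) = 7*v
J(K) = 43 + K (J(K) = (8 + 35) + K = 43 + K)
-393*J(Q(-5, -3)) = -393*(43 + 7*(-3)) = -393*(43 - 21) = -393*22 = -8646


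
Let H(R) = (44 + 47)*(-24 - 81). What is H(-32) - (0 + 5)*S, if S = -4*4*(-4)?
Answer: -9875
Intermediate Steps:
H(R) = -9555 (H(R) = 91*(-105) = -9555)
S = 64 (S = -16*(-4) = 64)
H(-32) - (0 + 5)*S = -9555 - (0 + 5)*64 = -9555 - 5*64 = -9555 - 1*320 = -9555 - 320 = -9875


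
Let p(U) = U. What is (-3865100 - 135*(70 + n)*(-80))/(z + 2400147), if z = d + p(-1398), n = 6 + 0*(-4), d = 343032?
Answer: -434900/391683 ≈ -1.1103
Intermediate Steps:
n = 6 (n = 6 + 0 = 6)
z = 341634 (z = 343032 - 1398 = 341634)
(-3865100 - 135*(70 + n)*(-80))/(z + 2400147) = (-3865100 - 135*(70 + 6)*(-80))/(341634 + 2400147) = (-3865100 - 135*76*(-80))/2741781 = (-3865100 - 10260*(-80))*(1/2741781) = (-3865100 + 820800)*(1/2741781) = -3044300*1/2741781 = -434900/391683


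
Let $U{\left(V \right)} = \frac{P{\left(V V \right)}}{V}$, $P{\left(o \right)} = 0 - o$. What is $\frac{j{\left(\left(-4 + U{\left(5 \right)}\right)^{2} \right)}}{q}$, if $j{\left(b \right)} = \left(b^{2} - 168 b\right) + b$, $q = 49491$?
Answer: $- \frac{86}{611} \approx -0.14075$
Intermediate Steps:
$P{\left(o \right)} = - o$
$U{\left(V \right)} = - V$ ($U{\left(V \right)} = \frac{\left(-1\right) V V}{V} = \frac{\left(-1\right) V^{2}}{V} = - V$)
$j{\left(b \right)} = b^{2} - 167 b$
$\frac{j{\left(\left(-4 + U{\left(5 \right)}\right)^{2} \right)}}{q} = \frac{\left(-4 - 5\right)^{2} \left(-167 + \left(-4 - 5\right)^{2}\right)}{49491} = \left(-4 - 5\right)^{2} \left(-167 + \left(-4 - 5\right)^{2}\right) \frac{1}{49491} = \left(-9\right)^{2} \left(-167 + \left(-9\right)^{2}\right) \frac{1}{49491} = 81 \left(-167 + 81\right) \frac{1}{49491} = 81 \left(-86\right) \frac{1}{49491} = \left(-6966\right) \frac{1}{49491} = - \frac{86}{611}$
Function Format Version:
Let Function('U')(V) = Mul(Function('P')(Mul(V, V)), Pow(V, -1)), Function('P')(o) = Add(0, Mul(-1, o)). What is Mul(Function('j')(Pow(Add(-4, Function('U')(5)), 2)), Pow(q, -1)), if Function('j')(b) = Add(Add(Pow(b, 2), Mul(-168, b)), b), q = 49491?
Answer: Rational(-86, 611) ≈ -0.14075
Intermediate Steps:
Function('P')(o) = Mul(-1, o)
Function('U')(V) = Mul(-1, V) (Function('U')(V) = Mul(Mul(-1, Mul(V, V)), Pow(V, -1)) = Mul(Mul(-1, Pow(V, 2)), Pow(V, -1)) = Mul(-1, V))
Function('j')(b) = Add(Pow(b, 2), Mul(-167, b))
Mul(Function('j')(Pow(Add(-4, Function('U')(5)), 2)), Pow(q, -1)) = Mul(Mul(Pow(Add(-4, Mul(-1, 5)), 2), Add(-167, Pow(Add(-4, Mul(-1, 5)), 2))), Pow(49491, -1)) = Mul(Mul(Pow(Add(-4, -5), 2), Add(-167, Pow(Add(-4, -5), 2))), Rational(1, 49491)) = Mul(Mul(Pow(-9, 2), Add(-167, Pow(-9, 2))), Rational(1, 49491)) = Mul(Mul(81, Add(-167, 81)), Rational(1, 49491)) = Mul(Mul(81, -86), Rational(1, 49491)) = Mul(-6966, Rational(1, 49491)) = Rational(-86, 611)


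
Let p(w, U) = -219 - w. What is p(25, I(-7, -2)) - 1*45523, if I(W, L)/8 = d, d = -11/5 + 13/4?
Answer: -45767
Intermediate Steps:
d = 21/20 (d = -11*1/5 + 13*(1/4) = -11/5 + 13/4 = 21/20 ≈ 1.0500)
I(W, L) = 42/5 (I(W, L) = 8*(21/20) = 42/5)
p(25, I(-7, -2)) - 1*45523 = (-219 - 1*25) - 1*45523 = (-219 - 25) - 45523 = -244 - 45523 = -45767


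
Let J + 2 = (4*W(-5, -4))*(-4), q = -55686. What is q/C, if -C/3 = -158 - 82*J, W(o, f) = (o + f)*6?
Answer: -9281/35421 ≈ -0.26202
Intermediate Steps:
W(o, f) = 6*f + 6*o (W(o, f) = (f + o)*6 = 6*f + 6*o)
J = 862 (J = -2 + (4*(6*(-4) + 6*(-5)))*(-4) = -2 + (4*(-24 - 30))*(-4) = -2 + (4*(-54))*(-4) = -2 - 216*(-4) = -2 + 864 = 862)
C = 212526 (C = -3*(-158 - 82*862) = -3*(-158 - 70684) = -3*(-70842) = 212526)
q/C = -55686/212526 = -55686*1/212526 = -9281/35421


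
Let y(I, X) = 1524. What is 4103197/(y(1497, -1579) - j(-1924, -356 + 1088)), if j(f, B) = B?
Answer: 4103197/792 ≈ 5180.8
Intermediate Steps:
4103197/(y(1497, -1579) - j(-1924, -356 + 1088)) = 4103197/(1524 - (-356 + 1088)) = 4103197/(1524 - 1*732) = 4103197/(1524 - 732) = 4103197/792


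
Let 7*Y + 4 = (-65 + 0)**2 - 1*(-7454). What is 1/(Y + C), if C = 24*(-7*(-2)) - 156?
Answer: 7/12935 ≈ 0.00054117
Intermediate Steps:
C = 180 (C = 24*14 - 156 = 336 - 156 = 180)
Y = 11675/7 (Y = -4/7 + ((-65 + 0)**2 - 1*(-7454))/7 = -4/7 + ((-65)**2 + 7454)/7 = -4/7 + (4225 + 7454)/7 = -4/7 + (1/7)*11679 = -4/7 + 11679/7 = 11675/7 ≈ 1667.9)
1/(Y + C) = 1/(11675/7 + 180) = 1/(12935/7) = 7/12935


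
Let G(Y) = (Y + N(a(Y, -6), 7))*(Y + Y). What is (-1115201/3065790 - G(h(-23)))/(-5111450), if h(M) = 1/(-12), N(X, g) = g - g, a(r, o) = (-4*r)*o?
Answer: 13893377/188047587546000 ≈ 7.3882e-8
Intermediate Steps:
a(r, o) = -4*o*r
N(X, g) = 0
h(M) = -1/12
G(Y) = 2*Y² (G(Y) = (Y + 0)*(Y + Y) = Y*(2*Y) = 2*Y²)
(-1115201/3065790 - G(h(-23)))/(-5111450) = (-1115201/3065790 - 2*(-1/12)²)/(-5111450) = (-1115201*1/3065790 - 2/144)*(-1/5111450) = (-1115201/3065790 - 1*1/72)*(-1/5111450) = (-1115201/3065790 - 1/72)*(-1/5111450) = -13893377/36789480*(-1/5111450) = 13893377/188047587546000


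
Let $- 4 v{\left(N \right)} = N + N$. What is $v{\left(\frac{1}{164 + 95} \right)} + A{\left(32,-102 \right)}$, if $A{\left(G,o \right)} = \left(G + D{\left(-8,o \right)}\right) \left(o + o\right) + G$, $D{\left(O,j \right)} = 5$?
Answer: $- \frac{3893289}{518} \approx -7516.0$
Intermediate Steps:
$v{\left(N \right)} = - \frac{N}{2}$ ($v{\left(N \right)} = - \frac{N + N}{4} = - \frac{2 N}{4} = - \frac{N}{2}$)
$A{\left(G,o \right)} = G + 2 o \left(5 + G\right)$ ($A{\left(G,o \right)} = \left(G + 5\right) \left(o + o\right) + G = \left(5 + G\right) 2 o + G = 2 o \left(5 + G\right) + G = G + 2 o \left(5 + G\right)$)
$v{\left(\frac{1}{164 + 95} \right)} + A{\left(32,-102 \right)} = - \frac{1}{2 \left(164 + 95\right)} + \left(32 + 10 \left(-102\right) + 2 \cdot 32 \left(-102\right)\right) = - \frac{1}{2 \cdot 259} - 7516 = \left(- \frac{1}{2}\right) \frac{1}{259} - 7516 = - \frac{1}{518} - 7516 = - \frac{3893289}{518}$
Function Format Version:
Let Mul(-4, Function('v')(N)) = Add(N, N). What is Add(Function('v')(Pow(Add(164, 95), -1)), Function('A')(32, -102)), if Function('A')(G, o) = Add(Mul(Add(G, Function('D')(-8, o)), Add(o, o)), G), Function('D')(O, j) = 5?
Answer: Rational(-3893289, 518) ≈ -7516.0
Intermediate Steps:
Function('v')(N) = Mul(Rational(-1, 2), N) (Function('v')(N) = Mul(Rational(-1, 4), Add(N, N)) = Mul(Rational(-1, 4), Mul(2, N)) = Mul(Rational(-1, 2), N))
Function('A')(G, o) = Add(G, Mul(2, o, Add(5, G))) (Function('A')(G, o) = Add(Mul(Add(G, 5), Add(o, o)), G) = Add(Mul(Add(5, G), Mul(2, o)), G) = Add(Mul(2, o, Add(5, G)), G) = Add(G, Mul(2, o, Add(5, G))))
Add(Function('v')(Pow(Add(164, 95), -1)), Function('A')(32, -102)) = Add(Mul(Rational(-1, 2), Pow(Add(164, 95), -1)), Add(32, Mul(10, -102), Mul(2, 32, -102))) = Add(Mul(Rational(-1, 2), Pow(259, -1)), Add(32, -1020, -6528)) = Add(Mul(Rational(-1, 2), Rational(1, 259)), -7516) = Add(Rational(-1, 518), -7516) = Rational(-3893289, 518)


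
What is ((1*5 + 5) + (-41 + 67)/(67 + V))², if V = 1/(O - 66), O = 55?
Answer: 14615329/135424 ≈ 107.92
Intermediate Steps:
V = -1/11 (V = 1/(55 - 66) = 1/(-11) = -1/11 ≈ -0.090909)
((1*5 + 5) + (-41 + 67)/(67 + V))² = ((1*5 + 5) + (-41 + 67)/(67 - 1/11))² = ((5 + 5) + 26/(736/11))² = (10 + 26*(11/736))² = (10 + 143/368)² = (3823/368)² = 14615329/135424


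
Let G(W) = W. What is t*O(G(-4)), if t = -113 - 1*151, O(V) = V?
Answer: 1056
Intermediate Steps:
t = -264 (t = -113 - 151 = -264)
t*O(G(-4)) = -264*(-4) = 1056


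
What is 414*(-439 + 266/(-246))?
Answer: -7469940/41 ≈ -1.8219e+5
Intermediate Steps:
414*(-439 + 266/(-246)) = 414*(-439 + 266*(-1/246)) = 414*(-439 - 133/123) = 414*(-54130/123) = -7469940/41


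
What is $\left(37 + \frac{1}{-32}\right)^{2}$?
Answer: $\frac{1399489}{1024} \approx 1366.7$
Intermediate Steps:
$\left(37 + \frac{1}{-32}\right)^{2} = \left(37 - \frac{1}{32}\right)^{2} = \left(\frac{1183}{32}\right)^{2} = \frac{1399489}{1024}$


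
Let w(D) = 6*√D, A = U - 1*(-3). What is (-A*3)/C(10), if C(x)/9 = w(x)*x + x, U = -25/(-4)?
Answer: 37/43080 - 37*√10/7180 ≈ -0.015437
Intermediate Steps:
U = 25/4 (U = -25*(-¼) = 25/4 ≈ 6.2500)
A = 37/4 (A = 25/4 - 1*(-3) = 25/4 + 3 = 37/4 ≈ 9.2500)
C(x) = 9*x + 54*x^(3/2) (C(x) = 9*((6*√x)*x + x) = 9*(6*x^(3/2) + x) = 9*(x + 6*x^(3/2)) = 9*x + 54*x^(3/2))
(-A*3)/C(10) = (-37*3/4)/(9*10 + 54*10^(3/2)) = (-1*111/4)/(90 + 54*(10*√10)) = -111/(4*(90 + 540*√10))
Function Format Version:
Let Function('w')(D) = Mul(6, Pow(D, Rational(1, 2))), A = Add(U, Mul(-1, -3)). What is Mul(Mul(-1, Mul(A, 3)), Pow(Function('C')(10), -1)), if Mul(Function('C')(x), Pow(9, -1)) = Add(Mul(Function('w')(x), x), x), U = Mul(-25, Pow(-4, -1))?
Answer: Add(Rational(37, 43080), Mul(Rational(-37, 7180), Pow(10, Rational(1, 2)))) ≈ -0.015437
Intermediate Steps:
U = Rational(25, 4) (U = Mul(-25, Rational(-1, 4)) = Rational(25, 4) ≈ 6.2500)
A = Rational(37, 4) (A = Add(Rational(25, 4), Mul(-1, -3)) = Add(Rational(25, 4), 3) = Rational(37, 4) ≈ 9.2500)
Function('C')(x) = Add(Mul(9, x), Mul(54, Pow(x, Rational(3, 2)))) (Function('C')(x) = Mul(9, Add(Mul(Mul(6, Pow(x, Rational(1, 2))), x), x)) = Mul(9, Add(Mul(6, Pow(x, Rational(3, 2))), x)) = Mul(9, Add(x, Mul(6, Pow(x, Rational(3, 2))))) = Add(Mul(9, x), Mul(54, Pow(x, Rational(3, 2)))))
Mul(Mul(-1, Mul(A, 3)), Pow(Function('C')(10), -1)) = Mul(Mul(-1, Mul(Rational(37, 4), 3)), Pow(Add(Mul(9, 10), Mul(54, Pow(10, Rational(3, 2)))), -1)) = Mul(Mul(-1, Rational(111, 4)), Pow(Add(90, Mul(54, Mul(10, Pow(10, Rational(1, 2))))), -1)) = Mul(Rational(-111, 4), Pow(Add(90, Mul(540, Pow(10, Rational(1, 2)))), -1))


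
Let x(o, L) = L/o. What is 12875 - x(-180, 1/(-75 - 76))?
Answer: 349942499/27180 ≈ 12875.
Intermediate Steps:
12875 - x(-180, 1/(-75 - 76)) = 12875 - 1/((-75 - 76)*(-180)) = 12875 - (-1)/((-151)*180) = 12875 - (-1)*(-1)/(151*180) = 12875 - 1*1/27180 = 12875 - 1/27180 = 349942499/27180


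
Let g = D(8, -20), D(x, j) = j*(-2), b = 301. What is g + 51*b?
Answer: 15391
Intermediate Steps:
D(x, j) = -2*j
g = 40 (g = -2*(-20) = 40)
g + 51*b = 40 + 51*301 = 40 + 15351 = 15391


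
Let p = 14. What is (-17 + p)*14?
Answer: -42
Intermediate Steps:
(-17 + p)*14 = (-17 + 14)*14 = -3*14 = -42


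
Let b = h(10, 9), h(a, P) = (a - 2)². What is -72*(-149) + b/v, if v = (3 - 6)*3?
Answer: 96488/9 ≈ 10721.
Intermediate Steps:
h(a, P) = (-2 + a)²
v = -9 (v = -3*3 = -9)
b = 64 (b = (-2 + 10)² = 8² = 64)
-72*(-149) + b/v = -72*(-149) + 64/(-9) = 10728 + 64*(-⅑) = 10728 - 64/9 = 96488/9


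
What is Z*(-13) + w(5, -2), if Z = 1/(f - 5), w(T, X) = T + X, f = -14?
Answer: 70/19 ≈ 3.6842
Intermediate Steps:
Z = -1/19 (Z = 1/(-14 - 5) = 1/(-19) = -1/19 ≈ -0.052632)
Z*(-13) + w(5, -2) = -1/19*(-13) + (5 - 2) = 13/19 + 3 = 70/19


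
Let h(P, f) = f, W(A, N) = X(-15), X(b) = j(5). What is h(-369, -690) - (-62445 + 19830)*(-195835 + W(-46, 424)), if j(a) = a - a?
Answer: -8345509215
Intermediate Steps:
j(a) = 0
X(b) = 0
W(A, N) = 0
h(-369, -690) - (-62445 + 19830)*(-195835 + W(-46, 424)) = -690 - (-62445 + 19830)*(-195835 + 0) = -690 - (-42615)*(-195835) = -690 - 1*8345508525 = -690 - 8345508525 = -8345509215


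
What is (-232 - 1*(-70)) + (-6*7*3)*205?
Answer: -25992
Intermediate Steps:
(-232 - 1*(-70)) + (-6*7*3)*205 = (-232 + 70) - 42*3*205 = -162 - 126*205 = -162 - 25830 = -25992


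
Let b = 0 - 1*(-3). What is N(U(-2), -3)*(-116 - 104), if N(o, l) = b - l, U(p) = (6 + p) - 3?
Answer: -1320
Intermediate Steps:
U(p) = 3 + p
b = 3 (b = 0 + 3 = 3)
N(o, l) = 3 - l
N(U(-2), -3)*(-116 - 104) = (3 - 1*(-3))*(-116 - 104) = (3 + 3)*(-220) = 6*(-220) = -1320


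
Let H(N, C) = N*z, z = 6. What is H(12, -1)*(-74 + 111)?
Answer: 2664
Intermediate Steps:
H(N, C) = 6*N (H(N, C) = N*6 = 6*N)
H(12, -1)*(-74 + 111) = (6*12)*(-74 + 111) = 72*37 = 2664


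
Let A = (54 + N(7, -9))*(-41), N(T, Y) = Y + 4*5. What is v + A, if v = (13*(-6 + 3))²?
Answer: -1144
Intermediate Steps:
N(T, Y) = 20 + Y (N(T, Y) = Y + 20 = 20 + Y)
v = 1521 (v = (13*(-3))² = (-39)² = 1521)
A = -2665 (A = (54 + (20 - 9))*(-41) = (54 + 11)*(-41) = 65*(-41) = -2665)
v + A = 1521 - 2665 = -1144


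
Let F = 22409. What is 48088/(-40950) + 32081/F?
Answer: 118056479/458824275 ≈ 0.25730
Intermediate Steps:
48088/(-40950) + 32081/F = 48088/(-40950) + 32081/22409 = 48088*(-1/40950) + 32081*(1/22409) = -24044/20475 + 32081/22409 = 118056479/458824275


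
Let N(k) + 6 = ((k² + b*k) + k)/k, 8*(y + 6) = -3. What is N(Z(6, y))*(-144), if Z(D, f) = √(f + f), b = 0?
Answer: 720 - 72*I*√51 ≈ 720.0 - 514.18*I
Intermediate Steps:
y = -51/8 (y = -6 + (⅛)*(-3) = -6 - 3/8 = -51/8 ≈ -6.3750)
Z(D, f) = √2*√f (Z(D, f) = √(2*f) = √2*√f)
N(k) = -6 + (k + k²)/k (N(k) = -6 + ((k² + 0*k) + k)/k = -6 + ((k² + 0) + k)/k = -6 + (k² + k)/k = -6 + (k + k²)/k)
N(Z(6, y))*(-144) = (-5 + √2*√(-51/8))*(-144) = (-5 + √2*(I*√102/4))*(-144) = (-5 + I*√51/2)*(-144) = 720 - 72*I*√51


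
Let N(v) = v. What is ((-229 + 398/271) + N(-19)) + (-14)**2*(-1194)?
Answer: -63487314/271 ≈ -2.3427e+5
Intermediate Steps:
((-229 + 398/271) + N(-19)) + (-14)**2*(-1194) = ((-229 + 398/271) - 19) + (-14)**2*(-1194) = ((-229 + 398*(1/271)) - 19) + 196*(-1194) = ((-229 + 398/271) - 19) - 234024 = (-61661/271 - 19) - 234024 = -66810/271 - 234024 = -63487314/271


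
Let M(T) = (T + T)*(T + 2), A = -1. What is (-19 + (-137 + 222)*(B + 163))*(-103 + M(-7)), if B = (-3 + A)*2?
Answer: -434148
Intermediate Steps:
B = -8 (B = (-3 - 1)*2 = -4*2 = -8)
M(T) = 2*T*(2 + T) (M(T) = (2*T)*(2 + T) = 2*T*(2 + T))
(-19 + (-137 + 222)*(B + 163))*(-103 + M(-7)) = (-19 + (-137 + 222)*(-8 + 163))*(-103 + 2*(-7)*(2 - 7)) = (-19 + 85*155)*(-103 + 2*(-7)*(-5)) = (-19 + 13175)*(-103 + 70) = 13156*(-33) = -434148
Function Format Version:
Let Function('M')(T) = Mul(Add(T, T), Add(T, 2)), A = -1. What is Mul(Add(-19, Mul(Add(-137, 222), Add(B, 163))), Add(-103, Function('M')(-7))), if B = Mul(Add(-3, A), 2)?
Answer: -434148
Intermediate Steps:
B = -8 (B = Mul(Add(-3, -1), 2) = Mul(-4, 2) = -8)
Function('M')(T) = Mul(2, T, Add(2, T)) (Function('M')(T) = Mul(Mul(2, T), Add(2, T)) = Mul(2, T, Add(2, T)))
Mul(Add(-19, Mul(Add(-137, 222), Add(B, 163))), Add(-103, Function('M')(-7))) = Mul(Add(-19, Mul(Add(-137, 222), Add(-8, 163))), Add(-103, Mul(2, -7, Add(2, -7)))) = Mul(Add(-19, Mul(85, 155)), Add(-103, Mul(2, -7, -5))) = Mul(Add(-19, 13175), Add(-103, 70)) = Mul(13156, -33) = -434148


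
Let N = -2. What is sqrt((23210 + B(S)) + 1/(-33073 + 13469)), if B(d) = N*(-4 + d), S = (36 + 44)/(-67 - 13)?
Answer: sqrt(13200941491)/754 ≈ 152.38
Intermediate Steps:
S = -1 (S = 80/(-80) = 80*(-1/80) = -1)
B(d) = 8 - 2*d (B(d) = -2*(-4 + d) = 8 - 2*d)
sqrt((23210 + B(S)) + 1/(-33073 + 13469)) = sqrt((23210 + (8 - 2*(-1))) + 1/(-33073 + 13469)) = sqrt((23210 + (8 + 2)) + 1/(-19604)) = sqrt((23210 + 10) - 1/19604) = sqrt(23220 - 1/19604) = sqrt(455204879/19604) = sqrt(13200941491)/754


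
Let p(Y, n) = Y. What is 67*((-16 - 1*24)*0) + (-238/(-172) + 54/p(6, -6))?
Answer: 893/86 ≈ 10.384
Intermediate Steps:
67*((-16 - 1*24)*0) + (-238/(-172) + 54/p(6, -6)) = 67*((-16 - 1*24)*0) + (-238/(-172) + 54/6) = 67*((-16 - 24)*0) + (-238*(-1/172) + 54*(⅙)) = 67*(-40*0) + (119/86 + 9) = 67*0 + 893/86 = 0 + 893/86 = 893/86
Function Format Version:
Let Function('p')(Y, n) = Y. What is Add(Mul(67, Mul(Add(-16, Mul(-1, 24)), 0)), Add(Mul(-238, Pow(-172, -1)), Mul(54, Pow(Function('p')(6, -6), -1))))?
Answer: Rational(893, 86) ≈ 10.384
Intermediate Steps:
Add(Mul(67, Mul(Add(-16, Mul(-1, 24)), 0)), Add(Mul(-238, Pow(-172, -1)), Mul(54, Pow(Function('p')(6, -6), -1)))) = Add(Mul(67, Mul(Add(-16, Mul(-1, 24)), 0)), Add(Mul(-238, Pow(-172, -1)), Mul(54, Pow(6, -1)))) = Add(Mul(67, Mul(Add(-16, -24), 0)), Add(Mul(-238, Rational(-1, 172)), Mul(54, Rational(1, 6)))) = Add(Mul(67, Mul(-40, 0)), Add(Rational(119, 86), 9)) = Add(Mul(67, 0), Rational(893, 86)) = Add(0, Rational(893, 86)) = Rational(893, 86)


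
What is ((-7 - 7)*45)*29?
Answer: -18270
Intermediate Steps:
((-7 - 7)*45)*29 = -14*45*29 = -630*29 = -18270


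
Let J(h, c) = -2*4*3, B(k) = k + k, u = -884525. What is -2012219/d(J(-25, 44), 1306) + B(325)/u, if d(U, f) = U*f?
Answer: 71193505495/1108982064 ≈ 64.197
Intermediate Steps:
B(k) = 2*k
J(h, c) = -24 (J(h, c) = -8*3 = -24)
-2012219/d(J(-25, 44), 1306) + B(325)/u = -2012219/((-24*1306)) + (2*325)/(-884525) = -2012219/(-31344) + 650*(-1/884525) = -2012219*(-1/31344) - 26/35381 = 2012219/31344 - 26/35381 = 71193505495/1108982064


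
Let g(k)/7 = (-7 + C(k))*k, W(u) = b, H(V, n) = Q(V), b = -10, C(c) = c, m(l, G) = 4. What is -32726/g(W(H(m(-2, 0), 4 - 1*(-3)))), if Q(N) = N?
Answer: -16363/595 ≈ -27.501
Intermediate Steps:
H(V, n) = V
W(u) = -10
g(k) = 7*k*(-7 + k) (g(k) = 7*((-7 + k)*k) = 7*(k*(-7 + k)) = 7*k*(-7 + k))
-32726/g(W(H(m(-2, 0), 4 - 1*(-3)))) = -32726*(-1/(70*(-7 - 10))) = -32726/(7*(-10)*(-17)) = -32726/1190 = -32726*1/1190 = -16363/595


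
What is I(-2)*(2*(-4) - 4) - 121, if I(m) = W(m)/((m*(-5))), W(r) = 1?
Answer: -611/5 ≈ -122.20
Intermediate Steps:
I(m) = -1/(5*m) (I(m) = 1/(m*(-5)) = 1/(-5*m) = 1*(-1/(5*m)) = -1/(5*m))
I(-2)*(2*(-4) - 4) - 121 = (-⅕/(-2))*(2*(-4) - 4) - 121 = (-⅕*(-½))*(-8 - 4) - 121 = (⅒)*(-12) - 121 = -6/5 - 121 = -611/5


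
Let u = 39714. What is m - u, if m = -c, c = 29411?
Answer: -69125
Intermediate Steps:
m = -29411 (m = -1*29411 = -29411)
m - u = -29411 - 1*39714 = -29411 - 39714 = -69125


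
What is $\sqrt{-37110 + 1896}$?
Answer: $i \sqrt{35214} \approx 187.65 i$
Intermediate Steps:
$\sqrt{-37110 + 1896} = \sqrt{-35214} = i \sqrt{35214}$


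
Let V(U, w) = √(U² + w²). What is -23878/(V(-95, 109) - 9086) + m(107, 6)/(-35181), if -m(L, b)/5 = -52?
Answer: 3805626379774/1451822946345 + 11939*√20906/41267245 ≈ 2.6631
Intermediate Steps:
m(L, b) = 260 (m(L, b) = -5*(-52) = 260)
-23878/(V(-95, 109) - 9086) + m(107, 6)/(-35181) = -23878/(√((-95)² + 109²) - 9086) + 260/(-35181) = -23878/(√(9025 + 11881) - 9086) + 260*(-1/35181) = -23878/(√20906 - 9086) - 260/35181 = -23878/(-9086 + √20906) - 260/35181 = -260/35181 - 23878/(-9086 + √20906)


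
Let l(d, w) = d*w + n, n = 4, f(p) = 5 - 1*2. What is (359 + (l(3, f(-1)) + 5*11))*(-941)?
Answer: -401807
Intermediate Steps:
f(p) = 3 (f(p) = 5 - 2 = 3)
l(d, w) = 4 + d*w (l(d, w) = d*w + 4 = 4 + d*w)
(359 + (l(3, f(-1)) + 5*11))*(-941) = (359 + ((4 + 3*3) + 5*11))*(-941) = (359 + ((4 + 9) + 55))*(-941) = (359 + (13 + 55))*(-941) = (359 + 68)*(-941) = 427*(-941) = -401807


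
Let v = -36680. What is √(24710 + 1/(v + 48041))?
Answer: √3189377063271/11361 ≈ 157.19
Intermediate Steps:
√(24710 + 1/(v + 48041)) = √(24710 + 1/(-36680 + 48041)) = √(24710 + 1/11361) = √(280730311/11361) = √3189377063271/11361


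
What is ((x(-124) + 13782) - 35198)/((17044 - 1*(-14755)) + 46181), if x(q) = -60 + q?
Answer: -1080/3899 ≈ -0.27699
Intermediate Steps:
((x(-124) + 13782) - 35198)/((17044 - 1*(-14755)) + 46181) = (((-60 - 124) + 13782) - 35198)/((17044 - 1*(-14755)) + 46181) = ((-184 + 13782) - 35198)/((17044 + 14755) + 46181) = (13598 - 35198)/(31799 + 46181) = -21600/77980 = -21600*1/77980 = -1080/3899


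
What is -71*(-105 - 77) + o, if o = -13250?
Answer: -328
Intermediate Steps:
-71*(-105 - 77) + o = -71*(-105 - 77) - 13250 = -71*(-182) - 13250 = 12922 - 13250 = -328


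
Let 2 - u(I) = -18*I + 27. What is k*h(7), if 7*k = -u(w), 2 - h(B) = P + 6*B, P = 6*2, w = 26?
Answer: 23036/7 ≈ 3290.9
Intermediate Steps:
P = 12
u(I) = -25 + 18*I (u(I) = 2 - (-18*I + 27) = 2 - (27 - 18*I) = 2 + (-27 + 18*I) = -25 + 18*I)
h(B) = -10 - 6*B (h(B) = 2 - (12 + 6*B) = 2 + (-12 - 6*B) = -10 - 6*B)
k = -443/7 (k = (-(-25 + 18*26))/7 = (-(-25 + 468))/7 = (-1*443)/7 = (⅐)*(-443) = -443/7 ≈ -63.286)
k*h(7) = -443*(-10 - 6*7)/7 = -443*(-10 - 42)/7 = -443/7*(-52) = 23036/7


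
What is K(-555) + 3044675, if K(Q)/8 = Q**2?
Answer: 5508875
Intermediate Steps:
K(Q) = 8*Q**2
K(-555) + 3044675 = 8*(-555)**2 + 3044675 = 8*308025 + 3044675 = 2464200 + 3044675 = 5508875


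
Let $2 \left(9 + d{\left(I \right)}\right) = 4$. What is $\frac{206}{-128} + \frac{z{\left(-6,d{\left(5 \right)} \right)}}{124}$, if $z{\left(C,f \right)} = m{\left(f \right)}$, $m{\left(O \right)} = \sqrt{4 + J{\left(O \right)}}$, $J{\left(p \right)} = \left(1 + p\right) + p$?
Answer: $- \frac{103}{64} + \frac{3 i}{124} \approx -1.6094 + 0.024194 i$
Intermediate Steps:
$J{\left(p \right)} = 1 + 2 p$
$d{\left(I \right)} = -7$ ($d{\left(I \right)} = -9 + \frac{1}{2} \cdot 4 = -9 + 2 = -7$)
$m{\left(O \right)} = \sqrt{5 + 2 O}$ ($m{\left(O \right)} = \sqrt{4 + \left(1 + 2 O\right)} = \sqrt{5 + 2 O}$)
$z{\left(C,f \right)} = \sqrt{5 + 2 f}$
$\frac{206}{-128} + \frac{z{\left(-6,d{\left(5 \right)} \right)}}{124} = \frac{206}{-128} + \frac{\sqrt{5 + 2 \left(-7\right)}}{124} = 206 \left(- \frac{1}{128}\right) + \sqrt{5 - 14} \cdot \frac{1}{124} = - \frac{103}{64} + \sqrt{-9} \cdot \frac{1}{124} = - \frac{103}{64} + 3 i \frac{1}{124} = - \frac{103}{64} + \frac{3 i}{124}$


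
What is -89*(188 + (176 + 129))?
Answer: -43877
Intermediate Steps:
-89*(188 + (176 + 129)) = -89*(188 + 305) = -89*493 = -43877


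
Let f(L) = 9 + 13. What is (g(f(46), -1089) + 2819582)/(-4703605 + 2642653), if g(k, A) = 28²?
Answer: -470061/343492 ≈ -1.3685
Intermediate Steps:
f(L) = 22
g(k, A) = 784
(g(f(46), -1089) + 2819582)/(-4703605 + 2642653) = (784 + 2819582)/(-4703605 + 2642653) = 2820366/(-2060952) = 2820366*(-1/2060952) = -470061/343492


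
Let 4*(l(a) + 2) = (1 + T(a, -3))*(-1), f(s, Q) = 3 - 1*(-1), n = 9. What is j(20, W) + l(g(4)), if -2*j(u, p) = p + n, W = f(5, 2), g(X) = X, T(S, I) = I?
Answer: -8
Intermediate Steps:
f(s, Q) = 4 (f(s, Q) = 3 + 1 = 4)
W = 4
l(a) = -3/2 (l(a) = -2 + ((1 - 3)*(-1))/4 = -2 + (-2*(-1))/4 = -2 + (¼)*2 = -2 + ½ = -3/2)
j(u, p) = -9/2 - p/2 (j(u, p) = -(p + 9)/2 = -(9 + p)/2 = -9/2 - p/2)
j(20, W) + l(g(4)) = (-9/2 - ½*4) - 3/2 = (-9/2 - 2) - 3/2 = -13/2 - 3/2 = -8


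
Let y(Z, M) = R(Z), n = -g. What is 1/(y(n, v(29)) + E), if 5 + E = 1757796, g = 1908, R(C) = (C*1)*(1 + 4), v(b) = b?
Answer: 1/1748251 ≈ 5.7200e-7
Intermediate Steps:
R(C) = 5*C (R(C) = C*5 = 5*C)
n = -1908 (n = -1*1908 = -1908)
E = 1757791 (E = -5 + 1757796 = 1757791)
y(Z, M) = 5*Z
1/(y(n, v(29)) + E) = 1/(5*(-1908) + 1757791) = 1/(-9540 + 1757791) = 1/1748251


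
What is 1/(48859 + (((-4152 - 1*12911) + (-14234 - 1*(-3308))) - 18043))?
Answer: 1/2827 ≈ 0.00035373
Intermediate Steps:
1/(48859 + (((-4152 - 1*12911) + (-14234 - 1*(-3308))) - 18043)) = 1/(48859 + (((-4152 - 12911) + (-14234 + 3308)) - 18043)) = 1/(48859 + ((-17063 - 10926) - 18043)) = 1/(48859 + (-27989 - 18043)) = 1/(48859 - 46032) = 1/2827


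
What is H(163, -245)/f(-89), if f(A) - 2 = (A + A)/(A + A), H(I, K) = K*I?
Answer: -39935/3 ≈ -13312.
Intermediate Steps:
H(I, K) = I*K
f(A) = 3 (f(A) = 2 + (A + A)/(A + A) = 2 + (2*A)/((2*A)) = 2 + (2*A)*(1/(2*A)) = 2 + 1 = 3)
H(163, -245)/f(-89) = (163*(-245))/3 = -39935*⅓ = -39935/3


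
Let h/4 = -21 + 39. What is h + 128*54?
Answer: 6984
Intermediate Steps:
h = 72 (h = 4*(-21 + 39) = 4*18 = 72)
h + 128*54 = 72 + 128*54 = 72 + 6912 = 6984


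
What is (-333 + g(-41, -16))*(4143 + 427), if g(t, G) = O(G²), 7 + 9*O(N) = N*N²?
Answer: 25552716280/3 ≈ 8.5176e+9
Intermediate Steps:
O(N) = -7/9 + N³/9 (O(N) = -7/9 + (N*N²)/9 = -7/9 + N³/9)
g(t, G) = -7/9 + G⁶/9 (g(t, G) = -7/9 + (G²)³/9 = -7/9 + G⁶/9)
(-333 + g(-41, -16))*(4143 + 427) = (-333 + (-7/9 + (⅑)*(-16)⁶))*(4143 + 427) = (-333 + (-7/9 + (⅑)*16777216))*4570 = (-333 + (-7/9 + 16777216/9))*4570 = (-333 + 5592403/3)*4570 = (5591404/3)*4570 = 25552716280/3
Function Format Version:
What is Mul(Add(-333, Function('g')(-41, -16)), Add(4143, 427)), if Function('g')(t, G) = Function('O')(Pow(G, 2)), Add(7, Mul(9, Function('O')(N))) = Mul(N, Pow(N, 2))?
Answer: Rational(25552716280, 3) ≈ 8.5176e+9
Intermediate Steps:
Function('O')(N) = Add(Rational(-7, 9), Mul(Rational(1, 9), Pow(N, 3))) (Function('O')(N) = Add(Rational(-7, 9), Mul(Rational(1, 9), Mul(N, Pow(N, 2)))) = Add(Rational(-7, 9), Mul(Rational(1, 9), Pow(N, 3))))
Function('g')(t, G) = Add(Rational(-7, 9), Mul(Rational(1, 9), Pow(G, 6))) (Function('g')(t, G) = Add(Rational(-7, 9), Mul(Rational(1, 9), Pow(Pow(G, 2), 3))) = Add(Rational(-7, 9), Mul(Rational(1, 9), Pow(G, 6))))
Mul(Add(-333, Function('g')(-41, -16)), Add(4143, 427)) = Mul(Add(-333, Add(Rational(-7, 9), Mul(Rational(1, 9), Pow(-16, 6)))), Add(4143, 427)) = Mul(Add(-333, Add(Rational(-7, 9), Mul(Rational(1, 9), 16777216))), 4570) = Mul(Add(-333, Add(Rational(-7, 9), Rational(16777216, 9))), 4570) = Mul(Add(-333, Rational(5592403, 3)), 4570) = Mul(Rational(5591404, 3), 4570) = Rational(25552716280, 3)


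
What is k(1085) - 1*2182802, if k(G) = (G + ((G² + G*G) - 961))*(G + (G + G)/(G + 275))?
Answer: 173827510463/68 ≈ 2.5563e+9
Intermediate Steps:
k(G) = (G + 2*G/(275 + G))*(-961 + G + 2*G²) (k(G) = (G + ((G² + G²) - 961))*(G + (2*G)/(275 + G)) = (G + (2*G² - 961))*(G + 2*G/(275 + G)) = (G + (-961 + 2*G²))*(G + 2*G/(275 + G)) = (-961 + G + 2*G²)*(G + 2*G/(275 + G)) = (G + 2*G/(275 + G))*(-961 + G + 2*G²))
k(1085) - 1*2182802 = 1085*(-266197 - 684*1085 + 2*1085³ + 555*1085²)/(275 + 1085) - 1*2182802 = 1085*(-266197 - 742140 + 2*1277289125 + 555*1177225)/1360 - 2182802 = 1085*(1/1360)*(-266197 - 742140 + 2554578250 + 653359875) - 2182802 = 1085*(1/1360)*3206929788 - 2182802 = 173975940999/68 - 2182802 = 173827510463/68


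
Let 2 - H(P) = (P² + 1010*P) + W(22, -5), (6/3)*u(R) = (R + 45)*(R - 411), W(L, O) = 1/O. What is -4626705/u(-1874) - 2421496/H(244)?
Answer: 662615678162/116249599387 ≈ 5.6999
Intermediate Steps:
u(R) = (-411 + R)*(45 + R)/2 (u(R) = ((R + 45)*(R - 411))/2 = ((45 + R)*(-411 + R))/2 = ((-411 + R)*(45 + R))/2 = (-411 + R)*(45 + R)/2)
H(P) = 11/5 - P² - 1010*P (H(P) = 2 - ((P² + 1010*P) + 1/(-5)) = 2 - ((P² + 1010*P) - ⅕) = 2 - (-⅕ + P² + 1010*P) = 2 + (⅕ - P² - 1010*P) = 11/5 - P² - 1010*P)
-4626705/u(-1874) - 2421496/H(244) = -4626705/(-18495/2 + (½)*(-1874)² - 183*(-1874)) - 2421496/(11/5 - 1*244² - 1010*244) = -4626705/(-18495/2 + (½)*3511876 + 342942) - 2421496/(11/5 - 1*59536 - 246440) = -4626705/(-18495/2 + 1755938 + 342942) - 2421496/(11/5 - 59536 - 246440) = -4626705/4179265/2 - 2421496/(-1529869/5) = -4626705*2/4179265 - 2421496*(-5/1529869) = -1850682/835853 + 1100680/139079 = 662615678162/116249599387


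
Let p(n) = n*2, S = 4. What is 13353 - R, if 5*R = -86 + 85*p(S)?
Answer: 66171/5 ≈ 13234.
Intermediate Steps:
p(n) = 2*n
R = 594/5 (R = (-86 + 85*(2*4))/5 = (-86 + 85*8)/5 = (-86 + 680)/5 = (⅕)*594 = 594/5 ≈ 118.80)
13353 - R = 13353 - 1*594/5 = 13353 - 594/5 = 66171/5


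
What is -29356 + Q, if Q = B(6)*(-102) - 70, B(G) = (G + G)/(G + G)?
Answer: -29528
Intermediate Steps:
B(G) = 1 (B(G) = (2*G)/((2*G)) = (2*G)*(1/(2*G)) = 1)
Q = -172 (Q = 1*(-102) - 70 = -102 - 70 = -172)
-29356 + Q = -29356 - 172 = -29528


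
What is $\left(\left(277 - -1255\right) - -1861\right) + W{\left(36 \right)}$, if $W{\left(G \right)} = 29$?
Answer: $3422$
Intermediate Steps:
$\left(\left(277 - -1255\right) - -1861\right) + W{\left(36 \right)} = \left(\left(277 - -1255\right) - -1861\right) + 29 = \left(\left(277 + 1255\right) + 1861\right) + 29 = \left(1532 + 1861\right) + 29 = 3393 + 29 = 3422$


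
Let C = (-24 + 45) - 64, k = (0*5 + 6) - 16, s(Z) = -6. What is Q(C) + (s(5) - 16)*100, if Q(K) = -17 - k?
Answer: -2207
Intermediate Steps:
k = -10 (k = (0 + 6) - 16 = 6 - 16 = -10)
C = -43 (C = 21 - 64 = -43)
Q(K) = -7 (Q(K) = -17 - 1*(-10) = -17 + 10 = -7)
Q(C) + (s(5) - 16)*100 = -7 + (-6 - 16)*100 = -7 - 22*100 = -7 - 2200 = -2207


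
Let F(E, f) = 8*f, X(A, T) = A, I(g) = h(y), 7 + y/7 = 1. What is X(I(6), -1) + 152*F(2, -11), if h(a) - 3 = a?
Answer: -13415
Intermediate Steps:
y = -42 (y = -49 + 7*1 = -49 + 7 = -42)
h(a) = 3 + a
I(g) = -39 (I(g) = 3 - 42 = -39)
X(I(6), -1) + 152*F(2, -11) = -39 + 152*(8*(-11)) = -39 + 152*(-88) = -39 - 13376 = -13415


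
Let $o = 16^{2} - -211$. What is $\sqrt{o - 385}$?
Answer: $\sqrt{82} \approx 9.0554$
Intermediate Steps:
$o = 467$ ($o = 256 + 211 = 467$)
$\sqrt{o - 385} = \sqrt{467 - 385} = \sqrt{82}$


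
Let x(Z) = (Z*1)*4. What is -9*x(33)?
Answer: -1188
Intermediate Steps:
x(Z) = 4*Z (x(Z) = Z*4 = 4*Z)
-9*x(33) = -36*33 = -9*132 = -1188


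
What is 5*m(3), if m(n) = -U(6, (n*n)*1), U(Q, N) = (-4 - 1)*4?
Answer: 100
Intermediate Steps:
U(Q, N) = -20 (U(Q, N) = -5*4 = -20)
m(n) = 20 (m(n) = -1*(-20) = 20)
5*m(3) = 5*20 = 100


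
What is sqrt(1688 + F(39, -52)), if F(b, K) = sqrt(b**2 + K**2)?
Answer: sqrt(1753) ≈ 41.869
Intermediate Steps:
F(b, K) = sqrt(K**2 + b**2)
sqrt(1688 + F(39, -52)) = sqrt(1688 + sqrt((-52)**2 + 39**2)) = sqrt(1688 + sqrt(2704 + 1521)) = sqrt(1688 + sqrt(4225)) = sqrt(1688 + 65) = sqrt(1753)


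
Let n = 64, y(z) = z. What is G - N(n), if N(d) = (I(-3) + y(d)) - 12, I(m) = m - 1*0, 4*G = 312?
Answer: 29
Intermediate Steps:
G = 78 (G = (¼)*312 = 78)
I(m) = m (I(m) = m + 0 = m)
N(d) = -15 + d (N(d) = (-3 + d) - 12 = -15 + d)
G - N(n) = 78 - (-15 + 64) = 78 - 1*49 = 78 - 49 = 29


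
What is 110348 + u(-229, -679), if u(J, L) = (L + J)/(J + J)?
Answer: 25270146/229 ≈ 1.1035e+5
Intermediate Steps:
u(J, L) = (J + L)/(2*J) (u(J, L) = (J + L)/((2*J)) = (J + L)*(1/(2*J)) = (J + L)/(2*J))
110348 + u(-229, -679) = 110348 + (½)*(-229 - 679)/(-229) = 110348 + (½)*(-1/229)*(-908) = 110348 + 454/229 = 25270146/229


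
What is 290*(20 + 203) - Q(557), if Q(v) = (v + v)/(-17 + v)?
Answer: 17460343/270 ≈ 64668.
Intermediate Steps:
Q(v) = 2*v/(-17 + v) (Q(v) = (2*v)/(-17 + v) = 2*v/(-17 + v))
290*(20 + 203) - Q(557) = 290*(20 + 203) - 2*557/(-17 + 557) = 290*223 - 2*557/540 = 64670 - 2*557/540 = 64670 - 1*557/270 = 64670 - 557/270 = 17460343/270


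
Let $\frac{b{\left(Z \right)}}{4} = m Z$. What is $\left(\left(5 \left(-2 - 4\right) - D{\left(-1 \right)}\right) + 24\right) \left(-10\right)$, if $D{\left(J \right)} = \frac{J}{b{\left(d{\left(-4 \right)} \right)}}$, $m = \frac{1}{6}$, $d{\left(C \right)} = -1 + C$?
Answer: $63$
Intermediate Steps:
$m = \frac{1}{6} \approx 0.16667$
$b{\left(Z \right)} = \frac{2 Z}{3}$ ($b{\left(Z \right)} = 4 \frac{Z}{6} = \frac{2 Z}{3}$)
$D{\left(J \right)} = - \frac{3 J}{10}$ ($D{\left(J \right)} = \frac{J}{\frac{2}{3} \left(-1 - 4\right)} = \frac{J}{\frac{2}{3} \left(-5\right)} = \frac{J}{- \frac{10}{3}} = J \left(- \frac{3}{10}\right) = - \frac{3 J}{10}$)
$\left(\left(5 \left(-2 - 4\right) - D{\left(-1 \right)}\right) + 24\right) \left(-10\right) = \left(\left(5 \left(-2 - 4\right) - \left(- \frac{3}{10}\right) \left(-1\right)\right) + 24\right) \left(-10\right) = \left(\left(5 \left(-6\right) - \frac{3}{10}\right) + 24\right) \left(-10\right) = \left(\left(-30 - \frac{3}{10}\right) + 24\right) \left(-10\right) = \left(- \frac{303}{10} + 24\right) \left(-10\right) = \left(- \frac{63}{10}\right) \left(-10\right) = 63$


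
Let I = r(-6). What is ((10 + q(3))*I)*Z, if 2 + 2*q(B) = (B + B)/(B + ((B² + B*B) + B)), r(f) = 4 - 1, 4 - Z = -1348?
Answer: 37011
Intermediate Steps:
Z = 1352 (Z = 4 - 1*(-1348) = 4 + 1348 = 1352)
r(f) = 3
q(B) = -1 + B/(2*B + 2*B²) (q(B) = -1 + ((B + B)/(B + ((B² + B*B) + B)))/2 = -1 + ((2*B)/(B + ((B² + B²) + B)))/2 = -1 + ((2*B)/(B + (2*B² + B)))/2 = -1 + ((2*B)/(B + (B + 2*B²)))/2 = -1 + ((2*B)/(2*B + 2*B²))/2 = -1 + (2*B/(2*B + 2*B²))/2 = -1 + B/(2*B + 2*B²))
I = 3
((10 + q(3))*I)*Z = ((10 + (-½ - 1*3)/(1 + 3))*3)*1352 = ((10 + (-½ - 3)/4)*3)*1352 = ((10 + (¼)*(-7/2))*3)*1352 = ((10 - 7/8)*3)*1352 = ((73/8)*3)*1352 = (219/8)*1352 = 37011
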